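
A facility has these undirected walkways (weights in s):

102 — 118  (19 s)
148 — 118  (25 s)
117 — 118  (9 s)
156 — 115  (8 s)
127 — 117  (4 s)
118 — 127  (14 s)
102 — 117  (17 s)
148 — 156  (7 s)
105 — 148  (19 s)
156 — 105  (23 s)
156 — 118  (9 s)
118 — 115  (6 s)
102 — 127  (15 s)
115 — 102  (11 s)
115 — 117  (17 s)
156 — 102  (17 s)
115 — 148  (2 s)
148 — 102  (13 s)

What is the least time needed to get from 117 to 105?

36 s

Settle nodes by increasing distance from 117:
117: 0
127: 4  (via 117)
118: 9  (via 117)
115: 15  (via 118)
148: 17  (via 115)
102: 17  (via 117)
156: 18  (via 118)
105: 36  (via 148)
Shortest route: 117–118–115–148–105 = 36 s.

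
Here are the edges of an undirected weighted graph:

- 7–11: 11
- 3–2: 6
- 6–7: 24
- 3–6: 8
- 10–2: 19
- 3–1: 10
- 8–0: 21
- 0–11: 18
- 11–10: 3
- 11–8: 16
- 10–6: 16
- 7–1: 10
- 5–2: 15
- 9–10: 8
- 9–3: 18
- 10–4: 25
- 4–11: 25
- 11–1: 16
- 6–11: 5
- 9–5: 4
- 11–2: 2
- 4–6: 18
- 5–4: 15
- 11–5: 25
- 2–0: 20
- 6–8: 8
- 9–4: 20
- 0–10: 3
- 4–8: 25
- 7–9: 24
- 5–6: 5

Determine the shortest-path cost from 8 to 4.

Running Dijkstra from 8:
8: 0
6: 8  (via 8)
5: 13  (via 6)
11: 13  (via 6)
2: 15  (via 11)
3: 16  (via 6)
10: 16  (via 11)
9: 17  (via 5)
0: 19  (via 10)
7: 24  (via 11)
4: 25  (via 8)
Shortest route: 8–4 = 25.

25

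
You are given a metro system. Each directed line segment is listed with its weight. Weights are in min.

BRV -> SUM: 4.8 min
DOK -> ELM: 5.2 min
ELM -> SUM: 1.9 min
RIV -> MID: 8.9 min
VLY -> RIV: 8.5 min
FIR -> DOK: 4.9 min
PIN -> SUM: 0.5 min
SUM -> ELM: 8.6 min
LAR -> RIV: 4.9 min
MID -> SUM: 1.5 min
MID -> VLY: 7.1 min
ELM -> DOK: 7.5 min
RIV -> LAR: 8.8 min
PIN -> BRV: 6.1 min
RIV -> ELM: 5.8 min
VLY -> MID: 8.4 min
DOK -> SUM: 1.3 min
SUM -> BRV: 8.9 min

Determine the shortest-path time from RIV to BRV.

Enumerating some paths:
RIV → ELM → SUM → BRV: 5.8+1.9+8.9 = 16.6
RIV → MID → SUM → BRV: 8.9+1.5+8.9 = 19.3
The minimum is 16.6 min via RIV → ELM → SUM → BRV.

16.6 min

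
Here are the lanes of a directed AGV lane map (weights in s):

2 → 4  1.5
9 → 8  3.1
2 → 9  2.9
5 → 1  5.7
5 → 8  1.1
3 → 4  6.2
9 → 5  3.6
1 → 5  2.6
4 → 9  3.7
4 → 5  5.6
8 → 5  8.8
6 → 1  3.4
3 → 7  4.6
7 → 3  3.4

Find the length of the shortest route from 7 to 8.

16.3 s

Candidate routes:
7 → 3 → 4 → 9 → 8: 3.4+6.2+3.7+3.1 = 16.4
7 → 3 → 4 → 5 → 8: 3.4+6.2+5.6+1.1 = 16.3
7 → 3 → 4 → 9 → 5 → 8: 3.4+6.2+3.7+3.6+1.1 = 18
The minimum is 16.3 s via 7 → 3 → 4 → 5 → 8.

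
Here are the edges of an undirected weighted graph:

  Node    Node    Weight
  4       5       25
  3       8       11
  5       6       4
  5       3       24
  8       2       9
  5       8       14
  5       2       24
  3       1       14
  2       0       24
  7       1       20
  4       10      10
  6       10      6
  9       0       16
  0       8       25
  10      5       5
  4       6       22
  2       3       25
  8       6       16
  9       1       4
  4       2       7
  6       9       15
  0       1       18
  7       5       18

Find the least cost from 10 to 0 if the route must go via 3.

61

Shortest 10→3: 10 → 5 → 3 = 29
Best 3 to 0: 3 → 1 → 0 costing 32
Total via 3: 29 + 32 = 61.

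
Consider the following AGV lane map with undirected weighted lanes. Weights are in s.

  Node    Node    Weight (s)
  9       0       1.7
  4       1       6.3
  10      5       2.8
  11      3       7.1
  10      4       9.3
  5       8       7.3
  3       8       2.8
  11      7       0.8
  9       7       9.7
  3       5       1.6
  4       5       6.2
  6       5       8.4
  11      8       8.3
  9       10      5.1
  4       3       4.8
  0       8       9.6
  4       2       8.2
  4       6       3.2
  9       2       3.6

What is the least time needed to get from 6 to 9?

Compare a few routes:
6 - 4 - 3 - 5 - 10 - 9: 3.2+4.8+1.6+2.8+5.1 = 17.5
6 - 4 - 5 - 10 - 9: 3.2+6.2+2.8+5.1 = 17.3
6 - 4 - 2 - 9: 3.2+8.2+3.6 = 15
6 - 5 - 10 - 9: 8.4+2.8+5.1 = 16.3
Cheapest is 6 - 4 - 2 - 9 at 15 s.

15 s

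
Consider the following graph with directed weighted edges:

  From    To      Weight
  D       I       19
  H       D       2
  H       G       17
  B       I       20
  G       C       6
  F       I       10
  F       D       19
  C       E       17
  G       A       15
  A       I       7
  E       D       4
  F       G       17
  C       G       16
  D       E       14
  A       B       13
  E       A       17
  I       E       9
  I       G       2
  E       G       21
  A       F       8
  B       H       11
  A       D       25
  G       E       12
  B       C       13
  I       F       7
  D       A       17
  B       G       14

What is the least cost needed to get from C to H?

Compare a few routes:
C → E → A → B → H: 17+17+13+11 = 58
C → E → D → A → B → H: 17+4+17+13+11 = 62
C → G → A → B → H: 16+15+13+11 = 55
Cheapest is C → G → A → B → H at 55.

55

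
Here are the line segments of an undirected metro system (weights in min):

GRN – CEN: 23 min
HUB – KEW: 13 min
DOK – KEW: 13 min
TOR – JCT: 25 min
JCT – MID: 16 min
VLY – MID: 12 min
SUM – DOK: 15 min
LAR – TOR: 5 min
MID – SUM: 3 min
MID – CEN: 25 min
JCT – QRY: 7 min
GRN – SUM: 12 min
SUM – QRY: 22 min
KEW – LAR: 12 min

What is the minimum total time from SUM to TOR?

Enumerating some paths:
SUM → MID → JCT → TOR: 3+16+25 = 44
SUM → DOK → KEW → LAR → TOR: 15+13+12+5 = 45
SUM → QRY → JCT → TOR: 22+7+25 = 54
Cheapest is SUM → MID → JCT → TOR at 44 min.

44 min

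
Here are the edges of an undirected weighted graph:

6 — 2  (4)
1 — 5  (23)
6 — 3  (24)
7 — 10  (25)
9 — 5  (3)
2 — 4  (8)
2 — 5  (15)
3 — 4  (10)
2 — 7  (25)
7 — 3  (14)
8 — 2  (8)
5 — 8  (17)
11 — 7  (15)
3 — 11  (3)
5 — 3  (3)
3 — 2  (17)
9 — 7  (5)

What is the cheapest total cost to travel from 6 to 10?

52

Running Dijkstra from 6:
6: 0
2: 4  (via 6)
4: 12  (via 2)
8: 12  (via 2)
5: 19  (via 2)
3: 21  (via 2)
9: 22  (via 5)
11: 24  (via 3)
7: 27  (via 9)
1: 42  (via 5)
10: 52  (via 7)
Shortest route: 6–2–5–9–7–10 = 52.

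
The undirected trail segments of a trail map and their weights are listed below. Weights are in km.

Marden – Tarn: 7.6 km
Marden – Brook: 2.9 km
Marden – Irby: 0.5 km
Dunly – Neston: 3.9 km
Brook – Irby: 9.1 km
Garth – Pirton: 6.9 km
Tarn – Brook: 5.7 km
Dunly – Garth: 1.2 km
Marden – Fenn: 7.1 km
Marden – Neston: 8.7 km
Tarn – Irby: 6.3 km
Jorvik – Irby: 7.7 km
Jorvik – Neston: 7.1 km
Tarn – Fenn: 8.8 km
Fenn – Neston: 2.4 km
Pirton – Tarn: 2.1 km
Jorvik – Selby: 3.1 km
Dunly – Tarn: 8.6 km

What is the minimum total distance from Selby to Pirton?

19.2 km

Settle nodes by increasing distance from Selby:
Selby: 0
Jorvik: 3.1  (via Selby)
Neston: 10.2  (via Jorvik)
Irby: 10.8  (via Jorvik)
Marden: 11.3  (via Irby)
Fenn: 12.6  (via Neston)
Dunly: 14.1  (via Neston)
Brook: 14.2  (via Marden)
Garth: 15.3  (via Dunly)
Tarn: 17.1  (via Irby)
Pirton: 19.2  (via Tarn)
Shortest route: Selby–Jorvik–Irby–Tarn–Pirton = 19.2 km.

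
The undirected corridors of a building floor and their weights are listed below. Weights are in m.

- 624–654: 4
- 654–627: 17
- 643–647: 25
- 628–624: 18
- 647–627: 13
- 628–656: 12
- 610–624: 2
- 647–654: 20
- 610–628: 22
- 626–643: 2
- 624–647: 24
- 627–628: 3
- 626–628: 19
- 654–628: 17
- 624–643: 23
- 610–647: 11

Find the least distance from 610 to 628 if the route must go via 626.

46 m

Best 610 to 626: 610 → 624 → 643 → 626 costing 27
Shortest 626→628: 626 → 628 = 19
Total via 626: 27 + 19 = 46 m.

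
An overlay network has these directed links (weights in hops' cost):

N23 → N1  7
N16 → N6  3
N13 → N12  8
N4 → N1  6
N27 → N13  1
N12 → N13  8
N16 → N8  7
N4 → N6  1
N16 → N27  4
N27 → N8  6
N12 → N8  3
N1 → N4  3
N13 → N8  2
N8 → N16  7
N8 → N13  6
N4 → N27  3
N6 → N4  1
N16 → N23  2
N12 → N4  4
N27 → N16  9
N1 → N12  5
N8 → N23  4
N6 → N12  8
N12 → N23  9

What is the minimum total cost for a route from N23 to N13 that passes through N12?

20 hops' cost

Shortest N23→N12: N23 → N1 → N12 = 12
Shortest N12→N13: N12 → N13 = 8
Total via N12: 12 + 8 = 20 hops' cost.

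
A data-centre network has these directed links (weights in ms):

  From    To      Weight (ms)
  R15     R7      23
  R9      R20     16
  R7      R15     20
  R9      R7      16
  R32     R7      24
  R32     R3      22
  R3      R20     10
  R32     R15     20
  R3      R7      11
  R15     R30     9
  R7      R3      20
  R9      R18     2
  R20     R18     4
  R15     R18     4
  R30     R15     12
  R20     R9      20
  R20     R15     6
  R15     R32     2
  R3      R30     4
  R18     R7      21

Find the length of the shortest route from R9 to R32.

Running Dijkstra from R9:
R9: 0
R18: 2  (via R9)
R20: 16  (via R9)
R7: 16  (via R9)
R15: 22  (via R20)
R32: 24  (via R15)
Shortest route: R9 → R20 → R15 → R32 = 24 ms.

24 ms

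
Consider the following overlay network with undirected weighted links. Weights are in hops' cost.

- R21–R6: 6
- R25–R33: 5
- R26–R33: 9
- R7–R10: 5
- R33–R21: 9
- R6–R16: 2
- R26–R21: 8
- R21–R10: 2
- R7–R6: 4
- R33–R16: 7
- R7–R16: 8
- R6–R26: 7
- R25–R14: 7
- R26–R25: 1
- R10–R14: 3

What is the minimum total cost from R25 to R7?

12 hops' cost

Settle nodes by increasing distance from R25:
R25: 0
R26: 1  (via R25)
R33: 5  (via R25)
R14: 7  (via R25)
R6: 8  (via R26)
R21: 9  (via R26)
R16: 10  (via R6)
R10: 10  (via R14)
R7: 12  (via R6)
Shortest route: R25 → R26 → R6 → R7 = 12 hops' cost.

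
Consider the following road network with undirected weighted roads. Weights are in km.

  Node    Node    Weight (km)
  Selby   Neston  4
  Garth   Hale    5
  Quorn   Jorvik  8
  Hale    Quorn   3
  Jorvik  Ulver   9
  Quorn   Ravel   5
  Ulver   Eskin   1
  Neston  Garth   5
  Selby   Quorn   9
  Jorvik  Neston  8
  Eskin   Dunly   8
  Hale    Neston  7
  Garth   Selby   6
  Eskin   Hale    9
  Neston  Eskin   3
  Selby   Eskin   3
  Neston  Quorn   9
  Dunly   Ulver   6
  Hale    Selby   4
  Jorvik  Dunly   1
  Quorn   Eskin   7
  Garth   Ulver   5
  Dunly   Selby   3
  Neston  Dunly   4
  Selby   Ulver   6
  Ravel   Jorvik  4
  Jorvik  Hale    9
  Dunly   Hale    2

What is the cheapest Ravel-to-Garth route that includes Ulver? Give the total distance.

Best Ravel to Ulver: Ravel → Jorvik → Dunly → Ulver costing 11
Shortest Ulver→Garth: Ulver → Garth = 5
Total via Ulver: 11 + 5 = 16 km.

16 km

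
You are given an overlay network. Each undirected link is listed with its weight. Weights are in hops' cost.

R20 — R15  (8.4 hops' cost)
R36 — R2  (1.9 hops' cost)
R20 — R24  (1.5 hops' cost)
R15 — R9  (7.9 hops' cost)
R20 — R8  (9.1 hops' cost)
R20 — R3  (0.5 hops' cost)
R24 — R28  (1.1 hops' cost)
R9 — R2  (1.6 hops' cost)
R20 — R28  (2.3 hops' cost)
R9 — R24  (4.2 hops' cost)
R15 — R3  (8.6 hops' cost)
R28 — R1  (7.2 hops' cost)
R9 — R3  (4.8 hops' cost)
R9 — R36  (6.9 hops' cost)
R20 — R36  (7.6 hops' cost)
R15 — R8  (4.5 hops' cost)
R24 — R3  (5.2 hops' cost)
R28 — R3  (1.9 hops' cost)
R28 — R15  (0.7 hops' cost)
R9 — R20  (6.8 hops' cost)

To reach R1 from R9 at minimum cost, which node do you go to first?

Candidate routes:
R9 → R3 → R28 → R1: 4.8+1.9+7.2 = 13.9
R9 → R24 → R28 → R1: 4.2+1.1+7.2 = 12.5
R9 → R3 → R20 → R28 → R1: 4.8+0.5+2.3+7.2 = 14.8
Cheapest is R9 → R24 → R28 → R1 at 12.5 hops' cost.
So from R9 the first move is to R24.

R24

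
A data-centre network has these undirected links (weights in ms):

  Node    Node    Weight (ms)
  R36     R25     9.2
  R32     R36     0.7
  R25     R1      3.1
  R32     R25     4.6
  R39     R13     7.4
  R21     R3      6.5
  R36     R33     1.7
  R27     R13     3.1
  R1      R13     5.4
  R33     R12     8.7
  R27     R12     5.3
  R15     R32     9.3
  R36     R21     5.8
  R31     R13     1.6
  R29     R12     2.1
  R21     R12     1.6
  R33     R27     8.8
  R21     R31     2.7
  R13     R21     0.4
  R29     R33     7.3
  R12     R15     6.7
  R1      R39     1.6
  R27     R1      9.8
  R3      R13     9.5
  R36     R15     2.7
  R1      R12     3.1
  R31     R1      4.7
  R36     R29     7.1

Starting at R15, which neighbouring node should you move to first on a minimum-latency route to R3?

R12

Enumerating some paths:
R15 - R12 - R21 - R3: 6.7+1.6+6.5 = 14.8
R15 - R36 - R21 - R3: 2.7+5.8+6.5 = 15
R15 - R12 - R21 - R13 - R3: 6.7+1.6+0.4+9.5 = 18.2
Cheapest is R15 - R12 - R21 - R3 at 14.8 ms.
So from R15 the first move is to R12.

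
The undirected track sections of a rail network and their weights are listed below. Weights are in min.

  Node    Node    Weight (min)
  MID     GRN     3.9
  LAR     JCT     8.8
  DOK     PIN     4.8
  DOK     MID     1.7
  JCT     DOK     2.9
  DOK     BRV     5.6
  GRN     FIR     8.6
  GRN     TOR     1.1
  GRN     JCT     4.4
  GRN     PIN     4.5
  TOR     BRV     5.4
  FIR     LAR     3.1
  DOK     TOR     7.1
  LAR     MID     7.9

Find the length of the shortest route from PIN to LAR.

14.4 min

Shortest distances from PIN:
PIN: 0
GRN: 4.5  (via PIN)
DOK: 4.8  (via PIN)
TOR: 5.6  (via GRN)
MID: 6.5  (via DOK)
JCT: 7.7  (via DOK)
BRV: 10.4  (via DOK)
FIR: 13.1  (via GRN)
LAR: 14.4  (via MID)
Shortest route: PIN–DOK–MID–LAR = 14.4 min.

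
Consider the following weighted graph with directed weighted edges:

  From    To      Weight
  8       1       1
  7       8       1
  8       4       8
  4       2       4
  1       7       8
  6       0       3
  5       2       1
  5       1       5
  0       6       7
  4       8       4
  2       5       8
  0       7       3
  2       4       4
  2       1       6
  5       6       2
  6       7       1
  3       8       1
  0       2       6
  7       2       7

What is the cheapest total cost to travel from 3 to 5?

Candidate routes:
3 → 8 → 1 → 7 → 2 → 5: 1+1+8+7+8 = 25
3 → 8 → 4 → 2 → 5: 1+8+4+8 = 21
Cheapest is 3 → 8 → 4 → 2 → 5 at 21.

21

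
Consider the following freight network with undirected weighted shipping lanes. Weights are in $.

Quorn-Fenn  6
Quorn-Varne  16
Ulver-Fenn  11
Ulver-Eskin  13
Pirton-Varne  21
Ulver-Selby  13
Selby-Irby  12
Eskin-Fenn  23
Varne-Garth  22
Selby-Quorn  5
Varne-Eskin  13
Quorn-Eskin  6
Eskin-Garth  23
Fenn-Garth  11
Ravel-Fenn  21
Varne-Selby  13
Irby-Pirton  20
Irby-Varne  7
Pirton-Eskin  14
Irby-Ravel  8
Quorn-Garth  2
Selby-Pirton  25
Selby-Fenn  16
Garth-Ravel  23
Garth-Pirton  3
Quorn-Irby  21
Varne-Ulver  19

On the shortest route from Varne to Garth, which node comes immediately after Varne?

Quorn

Compare a few routes:
Varne–Selby–Quorn–Garth: 13+5+2 = 20
Varne–Eskin–Quorn–Garth: 13+6+2 = 21
Varne–Quorn–Garth: 16+2 = 18
The minimum is $18 via Varne–Quorn–Garth.
So from Varne the first move is to Quorn.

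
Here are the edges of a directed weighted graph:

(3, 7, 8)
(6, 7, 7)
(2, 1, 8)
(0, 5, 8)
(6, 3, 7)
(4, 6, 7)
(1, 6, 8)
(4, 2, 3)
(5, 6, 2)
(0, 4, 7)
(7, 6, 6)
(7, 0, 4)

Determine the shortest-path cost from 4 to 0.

18

Enumerating some paths:
4 → 6 → 7 → 0: 7+7+4 = 18
4 → 6 → 3 → 7 → 0: 7+7+8+4 = 26
4 → 2 → 1 → 6 → 3 → 7 → 0: 3+8+8+7+8+4 = 38
4 → 2 → 1 → 6 → 7 → 0: 3+8+8+7+4 = 30
The minimum is 18 via 4 → 6 → 7 → 0.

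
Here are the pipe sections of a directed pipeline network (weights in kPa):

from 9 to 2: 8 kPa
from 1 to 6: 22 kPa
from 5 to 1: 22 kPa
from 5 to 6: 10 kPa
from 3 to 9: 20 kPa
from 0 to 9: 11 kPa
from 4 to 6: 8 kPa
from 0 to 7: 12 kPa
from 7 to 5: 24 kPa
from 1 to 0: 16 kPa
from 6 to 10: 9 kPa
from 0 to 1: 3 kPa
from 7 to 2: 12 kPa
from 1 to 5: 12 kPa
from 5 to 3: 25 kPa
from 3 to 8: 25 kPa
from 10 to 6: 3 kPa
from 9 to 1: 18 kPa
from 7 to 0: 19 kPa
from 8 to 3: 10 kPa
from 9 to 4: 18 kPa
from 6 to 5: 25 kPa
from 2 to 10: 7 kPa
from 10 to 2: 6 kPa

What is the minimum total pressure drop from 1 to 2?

Candidate routes:
1 → 6 → 10 → 2: 22+9+6 = 37
1 → 0 → 9 → 2: 16+11+8 = 35
1 → 5 → 6 → 10 → 2: 12+10+9+6 = 37
Cheapest is 1 → 0 → 9 → 2 at 35 kPa.

35 kPa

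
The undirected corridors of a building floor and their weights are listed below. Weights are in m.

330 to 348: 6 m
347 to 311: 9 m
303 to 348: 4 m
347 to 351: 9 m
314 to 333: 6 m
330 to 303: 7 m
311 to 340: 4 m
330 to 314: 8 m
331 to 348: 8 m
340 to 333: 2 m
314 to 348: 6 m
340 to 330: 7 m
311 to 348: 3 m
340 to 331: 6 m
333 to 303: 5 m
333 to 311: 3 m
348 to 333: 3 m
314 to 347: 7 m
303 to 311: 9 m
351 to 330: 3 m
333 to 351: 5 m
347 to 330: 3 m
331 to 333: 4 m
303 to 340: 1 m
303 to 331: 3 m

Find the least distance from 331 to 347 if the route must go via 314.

Best 331 to 314: 331 → 333 → 314 costing 10
Best 314 to 347: 314 → 347 costing 7
Total via 314: 10 + 7 = 17 m.

17 m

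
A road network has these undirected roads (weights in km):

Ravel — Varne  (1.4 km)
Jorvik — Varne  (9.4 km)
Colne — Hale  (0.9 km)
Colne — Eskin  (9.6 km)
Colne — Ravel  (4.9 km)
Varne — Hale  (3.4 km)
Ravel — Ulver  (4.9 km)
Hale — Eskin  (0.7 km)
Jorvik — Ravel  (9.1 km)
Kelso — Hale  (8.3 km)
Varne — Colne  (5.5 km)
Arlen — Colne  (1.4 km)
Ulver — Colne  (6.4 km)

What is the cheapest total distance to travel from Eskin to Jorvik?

Shortest distances from Eskin:
Eskin: 0
Hale: 0.7  (via Eskin)
Colne: 1.6  (via Hale)
Arlen: 3  (via Colne)
Varne: 4.1  (via Hale)
Ravel: 5.5  (via Varne)
Ulver: 8  (via Colne)
Kelso: 9  (via Hale)
Jorvik: 13.5  (via Varne)
Shortest route: Eskin–Hale–Varne–Jorvik = 13.5 km.

13.5 km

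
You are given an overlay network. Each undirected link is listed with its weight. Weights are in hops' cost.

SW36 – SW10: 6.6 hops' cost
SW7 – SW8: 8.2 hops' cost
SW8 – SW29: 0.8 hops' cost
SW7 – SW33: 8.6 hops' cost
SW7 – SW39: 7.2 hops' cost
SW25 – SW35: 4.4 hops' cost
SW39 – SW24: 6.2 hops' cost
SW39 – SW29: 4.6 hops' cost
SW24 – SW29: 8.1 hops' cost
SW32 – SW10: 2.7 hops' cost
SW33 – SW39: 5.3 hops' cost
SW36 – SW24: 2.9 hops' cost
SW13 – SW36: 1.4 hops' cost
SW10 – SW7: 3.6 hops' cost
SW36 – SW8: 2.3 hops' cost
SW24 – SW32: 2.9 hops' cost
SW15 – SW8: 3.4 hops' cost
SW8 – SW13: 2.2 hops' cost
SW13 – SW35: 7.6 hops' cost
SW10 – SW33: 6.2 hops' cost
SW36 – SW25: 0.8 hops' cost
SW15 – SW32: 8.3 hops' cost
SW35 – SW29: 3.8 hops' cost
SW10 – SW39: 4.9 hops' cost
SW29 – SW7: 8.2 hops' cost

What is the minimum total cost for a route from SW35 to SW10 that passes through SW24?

Shortest SW35→SW24: SW35 → SW25 → SW36 → SW24 = 8.1
Shortest SW24→SW10: SW24 → SW32 → SW10 = 5.6
Total via SW24: 8.1 + 5.6 = 13.7 hops' cost.

13.7 hops' cost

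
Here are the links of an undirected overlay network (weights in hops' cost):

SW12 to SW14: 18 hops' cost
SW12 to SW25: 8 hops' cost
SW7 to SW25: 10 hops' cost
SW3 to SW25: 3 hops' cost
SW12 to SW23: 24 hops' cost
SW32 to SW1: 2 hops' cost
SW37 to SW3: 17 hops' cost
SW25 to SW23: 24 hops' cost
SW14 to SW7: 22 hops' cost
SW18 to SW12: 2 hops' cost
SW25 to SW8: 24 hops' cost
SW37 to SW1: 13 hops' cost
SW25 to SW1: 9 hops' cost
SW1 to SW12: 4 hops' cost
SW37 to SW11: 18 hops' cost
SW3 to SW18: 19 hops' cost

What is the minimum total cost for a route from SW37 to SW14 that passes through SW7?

Best SW37 to SW7: SW37 → SW3 → SW25 → SW7 costing 30
Best SW7 to SW14: SW7 → SW14 costing 22
Total via SW7: 30 + 22 = 52 hops' cost.

52 hops' cost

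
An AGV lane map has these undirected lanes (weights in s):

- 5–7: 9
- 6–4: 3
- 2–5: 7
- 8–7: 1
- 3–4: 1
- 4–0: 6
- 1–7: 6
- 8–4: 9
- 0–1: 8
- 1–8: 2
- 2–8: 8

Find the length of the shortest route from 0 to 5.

Running Dijkstra from 0:
0: 0
4: 6  (via 0)
3: 7  (via 4)
1: 8  (via 0)
6: 9  (via 4)
8: 10  (via 1)
7: 11  (via 8)
2: 18  (via 8)
5: 20  (via 7)
Shortest route: 0–1–8–7–5 = 20 s.

20 s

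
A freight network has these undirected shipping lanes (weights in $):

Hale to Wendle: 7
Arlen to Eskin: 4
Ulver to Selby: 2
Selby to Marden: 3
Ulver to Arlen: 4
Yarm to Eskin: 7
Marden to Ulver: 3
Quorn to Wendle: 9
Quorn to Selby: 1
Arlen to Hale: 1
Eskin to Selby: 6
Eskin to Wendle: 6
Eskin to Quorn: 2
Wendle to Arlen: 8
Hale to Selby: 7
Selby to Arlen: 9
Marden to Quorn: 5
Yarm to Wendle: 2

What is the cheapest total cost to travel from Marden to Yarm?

Compare a few routes:
Marden - Selby - Quorn - Eskin - Yarm: 3+1+2+7 = 13
Marden - Selby - Quorn - Eskin - Wendle - Yarm: 3+1+2+6+2 = 14
The minimum is $13 via Marden - Selby - Quorn - Eskin - Yarm.

$13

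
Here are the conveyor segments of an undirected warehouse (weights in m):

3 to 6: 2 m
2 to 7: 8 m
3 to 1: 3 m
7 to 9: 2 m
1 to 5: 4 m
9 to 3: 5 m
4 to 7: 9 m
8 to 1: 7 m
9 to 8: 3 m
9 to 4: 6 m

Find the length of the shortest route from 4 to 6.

13 m

Candidate routes:
4 → 7 → 9 → 3 → 6: 9+2+5+2 = 18
4 → 9 → 3 → 6: 6+5+2 = 13
Cheapest is 4 → 9 → 3 → 6 at 13 m.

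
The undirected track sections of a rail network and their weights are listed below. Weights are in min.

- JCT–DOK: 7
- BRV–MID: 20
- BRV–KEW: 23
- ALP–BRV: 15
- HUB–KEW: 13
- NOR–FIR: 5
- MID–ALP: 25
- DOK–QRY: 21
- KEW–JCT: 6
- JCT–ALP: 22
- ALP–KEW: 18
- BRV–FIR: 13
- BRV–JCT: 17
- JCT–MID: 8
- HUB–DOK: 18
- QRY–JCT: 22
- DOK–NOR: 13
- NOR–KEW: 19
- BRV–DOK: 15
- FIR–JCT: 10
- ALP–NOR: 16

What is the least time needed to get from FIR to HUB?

Candidate routes:
FIR → JCT → KEW → HUB: 10+6+13 = 29
FIR → NOR → KEW → HUB: 5+19+13 = 37
FIR → JCT → DOK → HUB: 10+7+18 = 35
FIR → NOR → DOK → HUB: 5+13+18 = 36
Cheapest is FIR → JCT → KEW → HUB at 29 min.

29 min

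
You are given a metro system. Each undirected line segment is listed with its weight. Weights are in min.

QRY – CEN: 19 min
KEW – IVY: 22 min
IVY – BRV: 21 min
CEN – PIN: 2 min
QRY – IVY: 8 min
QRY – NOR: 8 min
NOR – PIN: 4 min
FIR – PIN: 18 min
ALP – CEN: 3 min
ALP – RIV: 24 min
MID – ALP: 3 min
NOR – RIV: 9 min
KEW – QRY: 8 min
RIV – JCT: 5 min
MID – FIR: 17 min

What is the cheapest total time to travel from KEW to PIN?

20 min

Settle nodes by increasing distance from KEW:
KEW: 0
QRY: 8  (via KEW)
IVY: 16  (via QRY)
NOR: 16  (via QRY)
PIN: 20  (via NOR)
Shortest route: KEW → QRY → NOR → PIN = 20 min.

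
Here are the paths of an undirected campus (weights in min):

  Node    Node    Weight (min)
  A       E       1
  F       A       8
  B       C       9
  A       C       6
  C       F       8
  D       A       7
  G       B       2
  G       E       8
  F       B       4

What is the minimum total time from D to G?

16 min

Enumerating some paths:
D → A → E → G: 7+1+8 = 16
D → A → C → F → B → G: 7+6+8+4+2 = 27
D → A → C → B → G: 7+6+9+2 = 24
D → A → F → B → G: 7+8+4+2 = 21
Cheapest is D → A → E → G at 16 min.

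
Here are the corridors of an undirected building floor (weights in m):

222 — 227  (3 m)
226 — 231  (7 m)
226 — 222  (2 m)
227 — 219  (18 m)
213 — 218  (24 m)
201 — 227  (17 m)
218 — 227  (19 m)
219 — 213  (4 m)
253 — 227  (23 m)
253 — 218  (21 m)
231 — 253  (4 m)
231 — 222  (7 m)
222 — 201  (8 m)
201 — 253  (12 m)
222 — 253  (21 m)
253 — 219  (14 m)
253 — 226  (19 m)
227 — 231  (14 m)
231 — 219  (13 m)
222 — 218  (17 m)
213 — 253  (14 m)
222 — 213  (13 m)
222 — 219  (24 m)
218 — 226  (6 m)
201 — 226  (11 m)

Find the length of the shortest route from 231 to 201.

Settle nodes by increasing distance from 231:
231: 0
253: 4  (via 231)
226: 7  (via 231)
222: 7  (via 231)
227: 10  (via 222)
219: 13  (via 231)
218: 13  (via 226)
201: 15  (via 222)
Shortest route: 231–222–201 = 15 m.

15 m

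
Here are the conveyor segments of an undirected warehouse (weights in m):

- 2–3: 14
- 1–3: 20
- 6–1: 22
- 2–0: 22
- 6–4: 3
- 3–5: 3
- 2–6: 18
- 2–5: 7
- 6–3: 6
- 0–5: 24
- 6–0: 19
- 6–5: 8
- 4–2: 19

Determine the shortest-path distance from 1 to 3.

Running Dijkstra from 1:
1: 0
3: 20  (via 1)
Shortest route: 1 → 3 = 20 m.

20 m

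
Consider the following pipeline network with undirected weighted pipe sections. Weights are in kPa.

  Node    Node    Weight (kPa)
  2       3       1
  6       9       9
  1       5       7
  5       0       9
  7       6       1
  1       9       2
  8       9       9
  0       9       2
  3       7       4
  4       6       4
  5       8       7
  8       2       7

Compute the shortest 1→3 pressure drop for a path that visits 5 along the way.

Shortest 1→5: 1 → 5 = 7
Best 5 to 3: 5 → 8 → 2 → 3 costing 15
Total via 5: 7 + 15 = 22 kPa.

22 kPa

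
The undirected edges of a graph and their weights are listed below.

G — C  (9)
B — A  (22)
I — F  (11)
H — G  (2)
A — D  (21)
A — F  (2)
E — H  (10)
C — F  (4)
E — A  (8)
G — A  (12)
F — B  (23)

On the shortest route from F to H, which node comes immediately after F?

C

Candidate routes:
F → A → E → H: 2+8+10 = 20
F → C → G → H: 4+9+2 = 15
F → A → G → H: 2+12+2 = 16
Cheapest is F → C → G → H at 15.
So from F the first move is to C.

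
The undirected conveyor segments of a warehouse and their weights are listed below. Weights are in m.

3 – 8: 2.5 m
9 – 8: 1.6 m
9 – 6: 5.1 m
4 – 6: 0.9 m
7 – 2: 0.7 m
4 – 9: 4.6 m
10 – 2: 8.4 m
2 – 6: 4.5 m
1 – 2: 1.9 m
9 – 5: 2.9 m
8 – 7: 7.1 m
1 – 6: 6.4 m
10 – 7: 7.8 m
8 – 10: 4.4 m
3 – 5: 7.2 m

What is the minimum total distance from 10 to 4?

Settle nodes by increasing distance from 10:
10: 0
8: 4.4  (via 10)
9: 6  (via 8)
3: 6.9  (via 8)
7: 7.8  (via 10)
2: 8.4  (via 10)
5: 8.9  (via 9)
1: 10.3  (via 2)
4: 10.6  (via 9)
Shortest route: 10 → 8 → 9 → 4 = 10.6 m.

10.6 m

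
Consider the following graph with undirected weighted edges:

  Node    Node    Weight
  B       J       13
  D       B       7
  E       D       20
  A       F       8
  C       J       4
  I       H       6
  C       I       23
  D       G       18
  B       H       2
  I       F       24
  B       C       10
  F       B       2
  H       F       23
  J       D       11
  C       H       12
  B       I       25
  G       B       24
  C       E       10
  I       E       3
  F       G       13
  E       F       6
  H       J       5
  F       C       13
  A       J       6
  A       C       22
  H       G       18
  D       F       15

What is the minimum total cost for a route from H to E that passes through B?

Shortest H→B: H → B = 2
Best B to E: B → F → E costing 8
Total via B: 2 + 8 = 10.

10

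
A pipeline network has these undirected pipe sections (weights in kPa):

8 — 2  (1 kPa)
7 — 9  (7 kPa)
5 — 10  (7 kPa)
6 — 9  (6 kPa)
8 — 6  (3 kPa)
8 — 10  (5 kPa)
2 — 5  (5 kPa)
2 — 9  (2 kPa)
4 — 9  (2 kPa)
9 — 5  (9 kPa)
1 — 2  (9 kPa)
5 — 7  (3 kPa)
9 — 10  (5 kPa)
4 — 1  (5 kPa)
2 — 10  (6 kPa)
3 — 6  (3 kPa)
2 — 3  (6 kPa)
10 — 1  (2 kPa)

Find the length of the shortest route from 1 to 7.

Enumerating some paths:
1 → 10 → 9 → 7: 2+5+7 = 14
1 → 4 → 9 → 7: 5+2+7 = 14
1 → 10 → 5 → 7: 2+7+3 = 12
Cheapest is 1 → 10 → 5 → 7 at 12 kPa.

12 kPa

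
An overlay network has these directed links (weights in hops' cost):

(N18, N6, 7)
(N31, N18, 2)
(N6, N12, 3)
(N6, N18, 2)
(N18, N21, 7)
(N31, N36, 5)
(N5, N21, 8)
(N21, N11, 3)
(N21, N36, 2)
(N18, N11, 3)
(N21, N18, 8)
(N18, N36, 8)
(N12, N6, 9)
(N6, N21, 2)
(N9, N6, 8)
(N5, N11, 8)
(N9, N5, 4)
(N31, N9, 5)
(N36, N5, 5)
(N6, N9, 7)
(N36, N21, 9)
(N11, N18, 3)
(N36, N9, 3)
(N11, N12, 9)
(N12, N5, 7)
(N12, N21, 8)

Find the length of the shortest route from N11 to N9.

14 hops' cost

Candidate routes:
N11 → N18 → N21 → N36 → N9: 3+7+2+3 = 15
N11 → N18 → N36 → N9: 3+8+3 = 14
Cheapest is N11 → N18 → N36 → N9 at 14 hops' cost.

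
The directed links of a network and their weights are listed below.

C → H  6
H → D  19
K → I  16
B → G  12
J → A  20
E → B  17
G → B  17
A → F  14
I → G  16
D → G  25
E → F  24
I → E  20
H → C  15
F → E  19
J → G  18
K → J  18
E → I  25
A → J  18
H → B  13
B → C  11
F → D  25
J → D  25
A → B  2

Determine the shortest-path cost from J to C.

Candidate routes:
J → G → B → C: 18+17+11 = 46
J → A → B → C: 20+2+11 = 33
The minimum is 33 via J → A → B → C.

33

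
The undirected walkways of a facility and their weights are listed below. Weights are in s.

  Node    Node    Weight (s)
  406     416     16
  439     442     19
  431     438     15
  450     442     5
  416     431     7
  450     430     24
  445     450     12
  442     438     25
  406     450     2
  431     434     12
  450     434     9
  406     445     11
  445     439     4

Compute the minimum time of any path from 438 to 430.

54 s

Running Dijkstra from 438:
438: 0
431: 15  (via 438)
416: 22  (via 431)
442: 25  (via 438)
434: 27  (via 431)
450: 30  (via 442)
406: 32  (via 450)
445: 42  (via 450)
439: 44  (via 442)
430: 54  (via 450)
Shortest route: 438–442–450–430 = 54 s.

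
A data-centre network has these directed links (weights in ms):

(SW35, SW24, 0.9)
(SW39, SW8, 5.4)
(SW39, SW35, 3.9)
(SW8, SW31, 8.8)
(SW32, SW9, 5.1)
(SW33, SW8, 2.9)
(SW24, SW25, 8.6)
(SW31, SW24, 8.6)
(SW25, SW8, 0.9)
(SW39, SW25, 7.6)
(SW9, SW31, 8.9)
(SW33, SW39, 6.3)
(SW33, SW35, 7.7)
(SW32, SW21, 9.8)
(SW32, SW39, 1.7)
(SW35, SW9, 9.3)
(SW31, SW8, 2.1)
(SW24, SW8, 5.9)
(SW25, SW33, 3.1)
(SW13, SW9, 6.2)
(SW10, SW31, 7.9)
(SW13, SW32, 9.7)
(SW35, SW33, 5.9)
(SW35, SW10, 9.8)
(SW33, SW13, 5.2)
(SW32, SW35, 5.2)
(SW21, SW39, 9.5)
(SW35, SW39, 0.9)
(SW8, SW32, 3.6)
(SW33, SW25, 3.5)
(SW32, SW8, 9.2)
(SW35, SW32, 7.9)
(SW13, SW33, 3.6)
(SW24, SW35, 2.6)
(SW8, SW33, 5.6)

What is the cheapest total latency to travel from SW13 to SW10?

Enumerating some paths:
SW13 → SW32 → SW35 → SW10: 9.7+5.2+9.8 = 24.7
SW13 → SW33 → SW35 → SW10: 3.6+7.7+9.8 = 21.1
SW13 → SW32 → SW39 → SW35 → SW10: 9.7+1.7+3.9+9.8 = 25.1
SW13 → SW33 → SW39 → SW35 → SW10: 3.6+6.3+3.9+9.8 = 23.6
The minimum is 21.1 ms via SW13 → SW33 → SW35 → SW10.

21.1 ms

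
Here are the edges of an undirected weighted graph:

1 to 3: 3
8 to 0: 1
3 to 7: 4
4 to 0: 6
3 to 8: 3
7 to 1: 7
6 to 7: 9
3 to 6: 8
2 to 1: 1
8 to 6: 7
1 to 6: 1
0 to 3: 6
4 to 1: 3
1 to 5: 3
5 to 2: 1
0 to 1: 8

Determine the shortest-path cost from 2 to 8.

7

Compare a few routes:
2 - 5 - 1 - 3 - 8: 1+3+3+3 = 10
2 - 1 - 0 - 8: 1+8+1 = 10
2 - 1 - 6 - 8: 1+1+7 = 9
2 - 1 - 3 - 8: 1+3+3 = 7
The minimum is 7 via 2 - 1 - 3 - 8.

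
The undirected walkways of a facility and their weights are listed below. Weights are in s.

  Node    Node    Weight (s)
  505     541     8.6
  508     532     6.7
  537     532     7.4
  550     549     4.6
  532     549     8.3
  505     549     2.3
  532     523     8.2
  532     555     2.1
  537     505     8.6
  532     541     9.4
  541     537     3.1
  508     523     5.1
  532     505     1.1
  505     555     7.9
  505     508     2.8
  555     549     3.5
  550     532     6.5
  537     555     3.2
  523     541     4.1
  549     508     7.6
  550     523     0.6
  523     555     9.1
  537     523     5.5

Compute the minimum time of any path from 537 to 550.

Running Dijkstra from 537:
537: 0
541: 3.1  (via 537)
555: 3.2  (via 537)
532: 5.3  (via 555)
523: 5.5  (via 537)
550: 6.1  (via 523)
Shortest route: 537–523–550 = 6.1 s.

6.1 s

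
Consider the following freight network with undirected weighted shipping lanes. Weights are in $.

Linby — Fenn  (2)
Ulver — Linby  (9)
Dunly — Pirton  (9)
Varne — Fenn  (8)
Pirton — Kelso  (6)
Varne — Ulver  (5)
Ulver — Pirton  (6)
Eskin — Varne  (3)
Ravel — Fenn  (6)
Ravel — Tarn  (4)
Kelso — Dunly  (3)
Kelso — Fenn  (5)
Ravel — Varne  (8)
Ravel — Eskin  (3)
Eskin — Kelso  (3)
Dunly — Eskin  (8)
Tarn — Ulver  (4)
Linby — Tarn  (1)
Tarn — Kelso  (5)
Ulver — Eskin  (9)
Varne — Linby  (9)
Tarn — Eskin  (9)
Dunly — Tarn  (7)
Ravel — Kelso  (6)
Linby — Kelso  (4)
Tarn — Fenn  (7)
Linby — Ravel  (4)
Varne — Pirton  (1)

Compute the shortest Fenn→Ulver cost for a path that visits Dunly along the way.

$19

Best Fenn to Dunly: Fenn–Kelso–Dunly costing 8
Shortest Dunly→Ulver: Dunly–Tarn–Ulver = 11
Total via Dunly: 8 + 11 = $19.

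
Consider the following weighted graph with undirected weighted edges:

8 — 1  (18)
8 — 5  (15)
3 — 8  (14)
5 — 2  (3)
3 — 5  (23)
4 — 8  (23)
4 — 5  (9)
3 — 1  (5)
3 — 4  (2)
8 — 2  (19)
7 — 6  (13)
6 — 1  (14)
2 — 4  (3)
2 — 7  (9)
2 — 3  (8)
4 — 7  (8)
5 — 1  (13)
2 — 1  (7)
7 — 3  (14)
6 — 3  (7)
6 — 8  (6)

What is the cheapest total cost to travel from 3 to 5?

Enumerating some paths:
3–4–5: 2+9 = 11
3–4–2–5: 2+3+3 = 8
The minimum is 8 via 3–4–2–5.

8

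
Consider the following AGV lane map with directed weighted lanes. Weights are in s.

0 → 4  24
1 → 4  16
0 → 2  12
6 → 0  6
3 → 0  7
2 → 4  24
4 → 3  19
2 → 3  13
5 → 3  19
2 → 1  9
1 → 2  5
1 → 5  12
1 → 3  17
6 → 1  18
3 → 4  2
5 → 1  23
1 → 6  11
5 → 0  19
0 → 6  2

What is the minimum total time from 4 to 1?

46 s

Shortest distances from 4:
4: 0
3: 19  (via 4)
0: 26  (via 3)
6: 28  (via 0)
2: 38  (via 0)
1: 46  (via 6)
Shortest route: 4 → 3 → 0 → 6 → 1 = 46 s.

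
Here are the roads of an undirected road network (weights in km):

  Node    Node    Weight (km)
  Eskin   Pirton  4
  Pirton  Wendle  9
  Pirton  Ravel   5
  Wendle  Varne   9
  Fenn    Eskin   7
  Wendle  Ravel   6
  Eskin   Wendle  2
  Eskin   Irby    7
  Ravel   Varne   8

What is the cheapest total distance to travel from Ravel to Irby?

15 km

Enumerating some paths:
Ravel → Pirton → Eskin → Irby: 5+4+7 = 16
Ravel → Pirton → Wendle → Eskin → Irby: 5+9+2+7 = 23
Ravel → Wendle → Eskin → Irby: 6+2+7 = 15
The minimum is 15 km via Ravel → Wendle → Eskin → Irby.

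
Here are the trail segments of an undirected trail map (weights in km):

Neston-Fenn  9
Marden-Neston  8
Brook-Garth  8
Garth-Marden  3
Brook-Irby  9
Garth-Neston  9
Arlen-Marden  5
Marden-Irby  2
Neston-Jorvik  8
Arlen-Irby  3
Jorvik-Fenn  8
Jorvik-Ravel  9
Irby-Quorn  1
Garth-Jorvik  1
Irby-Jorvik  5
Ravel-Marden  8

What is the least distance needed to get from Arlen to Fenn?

Compare a few routes:
Arlen–Irby–Jorvik–Fenn: 3+5+8 = 16
Arlen–Marden–Garth–Jorvik–Fenn: 5+3+1+8 = 17
Arlen–Marden–Irby–Jorvik–Fenn: 5+2+5+8 = 20
Arlen–Irby–Marden–Garth–Jorvik–Fenn: 3+2+3+1+8 = 17
Cheapest is Arlen–Irby–Jorvik–Fenn at 16 km.

16 km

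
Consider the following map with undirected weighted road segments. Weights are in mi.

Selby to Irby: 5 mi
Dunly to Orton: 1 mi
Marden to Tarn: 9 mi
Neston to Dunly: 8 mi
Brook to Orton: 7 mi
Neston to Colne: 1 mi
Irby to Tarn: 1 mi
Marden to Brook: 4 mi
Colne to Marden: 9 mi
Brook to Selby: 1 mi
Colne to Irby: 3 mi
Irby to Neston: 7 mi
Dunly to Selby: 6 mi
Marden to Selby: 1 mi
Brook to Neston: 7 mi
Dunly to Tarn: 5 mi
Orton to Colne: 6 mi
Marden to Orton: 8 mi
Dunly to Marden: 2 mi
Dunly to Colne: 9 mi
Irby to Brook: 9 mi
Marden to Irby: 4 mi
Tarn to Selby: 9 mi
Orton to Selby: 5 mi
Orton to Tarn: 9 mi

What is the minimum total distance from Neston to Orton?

7 mi

Shortest distances from Neston:
Neston: 0
Colne: 1  (via Neston)
Irby: 4  (via Colne)
Tarn: 5  (via Irby)
Brook: 7  (via Neston)
Orton: 7  (via Colne)
Shortest route: Neston → Colne → Orton = 7 mi.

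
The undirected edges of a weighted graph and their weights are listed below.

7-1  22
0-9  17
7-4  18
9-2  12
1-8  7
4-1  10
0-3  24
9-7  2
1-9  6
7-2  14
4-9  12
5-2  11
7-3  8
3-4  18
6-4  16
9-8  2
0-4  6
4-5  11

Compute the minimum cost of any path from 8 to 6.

Settle nodes by increasing distance from 8:
8: 0
9: 2  (via 8)
7: 4  (via 9)
1: 7  (via 8)
3: 12  (via 7)
2: 14  (via 9)
4: 14  (via 9)
0: 19  (via 9)
5: 25  (via 2)
6: 30  (via 4)
Shortest route: 8 → 9 → 4 → 6 = 30.

30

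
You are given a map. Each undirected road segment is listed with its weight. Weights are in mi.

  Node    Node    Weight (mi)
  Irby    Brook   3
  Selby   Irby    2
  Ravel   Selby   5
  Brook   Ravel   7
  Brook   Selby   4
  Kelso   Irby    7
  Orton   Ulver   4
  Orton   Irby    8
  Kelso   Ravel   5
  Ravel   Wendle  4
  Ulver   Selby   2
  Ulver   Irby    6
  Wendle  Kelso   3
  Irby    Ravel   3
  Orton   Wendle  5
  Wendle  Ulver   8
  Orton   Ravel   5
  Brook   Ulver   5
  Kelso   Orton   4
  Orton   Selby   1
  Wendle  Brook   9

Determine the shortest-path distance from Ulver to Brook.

5 mi

Running Dijkstra from Ulver:
Ulver: 0
Selby: 2  (via Ulver)
Orton: 3  (via Selby)
Irby: 4  (via Selby)
Brook: 5  (via Ulver)
Shortest route: Ulver–Brook = 5 mi.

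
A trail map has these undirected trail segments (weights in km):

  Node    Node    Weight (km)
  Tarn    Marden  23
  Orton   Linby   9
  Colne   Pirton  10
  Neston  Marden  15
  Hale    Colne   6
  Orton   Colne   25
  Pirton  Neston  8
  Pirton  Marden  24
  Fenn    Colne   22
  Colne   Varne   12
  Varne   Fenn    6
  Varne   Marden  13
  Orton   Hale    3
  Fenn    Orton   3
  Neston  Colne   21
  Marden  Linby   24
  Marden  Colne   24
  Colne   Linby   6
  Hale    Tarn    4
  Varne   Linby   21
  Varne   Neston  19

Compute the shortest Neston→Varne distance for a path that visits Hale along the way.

36 km

Best Neston to Hale: Neston → Pirton → Colne → Hale costing 24
Best Hale to Varne: Hale → Orton → Fenn → Varne costing 12
Total via Hale: 24 + 12 = 36 km.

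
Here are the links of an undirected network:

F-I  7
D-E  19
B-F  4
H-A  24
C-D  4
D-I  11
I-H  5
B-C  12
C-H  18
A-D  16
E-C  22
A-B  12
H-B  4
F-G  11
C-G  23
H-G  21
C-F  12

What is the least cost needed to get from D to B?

Shortest distances from D:
D: 0
C: 4  (via D)
I: 11  (via D)
A: 16  (via D)
B: 16  (via C)
Shortest route: D–C–B = 16.

16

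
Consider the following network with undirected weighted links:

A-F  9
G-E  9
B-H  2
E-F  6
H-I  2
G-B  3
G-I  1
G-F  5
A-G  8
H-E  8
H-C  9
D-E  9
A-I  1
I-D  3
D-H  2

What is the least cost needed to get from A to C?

Candidate routes:
A–I–D–H–C: 1+3+2+9 = 15
A–I–H–C: 1+2+9 = 12
A–I–G–B–H–C: 1+1+3+2+9 = 16
Cheapest is A–I–H–C at 12.

12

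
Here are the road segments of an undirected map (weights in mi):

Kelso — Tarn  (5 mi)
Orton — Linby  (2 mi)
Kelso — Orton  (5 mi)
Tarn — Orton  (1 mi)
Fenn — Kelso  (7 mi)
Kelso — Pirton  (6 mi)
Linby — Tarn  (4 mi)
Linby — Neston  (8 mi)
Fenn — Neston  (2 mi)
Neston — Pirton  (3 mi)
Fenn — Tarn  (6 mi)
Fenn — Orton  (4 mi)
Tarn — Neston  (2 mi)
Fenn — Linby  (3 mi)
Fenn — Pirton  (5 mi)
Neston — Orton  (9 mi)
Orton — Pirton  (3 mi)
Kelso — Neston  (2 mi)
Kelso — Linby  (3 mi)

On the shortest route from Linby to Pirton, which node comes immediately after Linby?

Orton

Enumerating some paths:
Linby - Orton - Pirton: 2+3 = 5
Linby - Tarn - Orton - Pirton: 4+1+3 = 8
The minimum is 5 mi via Linby - Orton - Pirton.
So from Linby the first move is to Orton.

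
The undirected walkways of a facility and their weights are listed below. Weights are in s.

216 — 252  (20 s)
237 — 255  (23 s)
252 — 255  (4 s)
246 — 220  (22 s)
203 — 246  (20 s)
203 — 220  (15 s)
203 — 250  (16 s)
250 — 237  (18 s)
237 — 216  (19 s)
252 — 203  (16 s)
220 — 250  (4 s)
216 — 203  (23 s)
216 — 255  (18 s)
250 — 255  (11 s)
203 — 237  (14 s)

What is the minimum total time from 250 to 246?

Enumerating some paths:
250 → 203 → 246: 16+20 = 36
250 → 220 → 203 → 246: 4+15+20 = 39
250 → 220 → 246: 4+22 = 26
250 → 255 → 252 → 203 → 246: 11+4+16+20 = 51
The minimum is 26 s via 250 → 220 → 246.

26 s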